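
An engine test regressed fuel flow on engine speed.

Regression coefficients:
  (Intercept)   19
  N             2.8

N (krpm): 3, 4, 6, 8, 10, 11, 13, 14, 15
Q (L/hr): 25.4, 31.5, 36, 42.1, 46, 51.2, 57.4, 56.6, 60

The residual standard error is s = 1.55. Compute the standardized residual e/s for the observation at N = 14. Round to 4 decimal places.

-1.0323

ŷ = 19 + 2.8·14 = 58.2
e = 56.6 − 58.2 = -1.6
e/s = -1.6 / 1.55 = -1.0323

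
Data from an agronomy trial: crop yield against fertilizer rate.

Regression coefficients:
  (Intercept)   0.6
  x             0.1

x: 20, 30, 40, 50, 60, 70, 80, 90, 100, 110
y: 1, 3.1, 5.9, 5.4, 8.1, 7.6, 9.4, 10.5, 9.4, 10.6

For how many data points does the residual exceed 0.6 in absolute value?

7

x=20: ŷ = 0.6 + 0.1·20 = 2.6; r = 1 − 2.6 = -1.6
x=30: ŷ = 0.6 + 0.1·30 = 3.6; r = 3.1 − 3.6 = -0.5
x=40: ŷ = 0.6 + 0.1·40 = 4.6; r = 5.9 − 4.6 = 1.3
x=50: ŷ = 0.6 + 0.1·50 = 5.6; r = 5.4 − 5.6 = -0.2
x=60: ŷ = 0.6 + 0.1·60 = 6.6; r = 8.1 − 6.6 = 1.5
x=70: ŷ = 0.6 + 0.1·70 = 7.6; r = 7.6 − 7.6 = 0
x=80: ŷ = 0.6 + 0.1·80 = 8.6; r = 9.4 − 8.6 = 0.8
x=90: ŷ = 0.6 + 0.1·90 = 9.6; r = 10.5 − 9.6 = 0.9
x=100: ŷ = 0.6 + 0.1·100 = 10.6; r = 9.4 − 10.6 = -1.2
x=110: ŷ = 0.6 + 0.1·110 = 11.6; r = 10.6 − 11.6 = -1
|r| > 0.6: x=20 (|r|=1.6), x=40 (|r|=1.3), x=60 (|r|=1.5), x=80 (|r|=0.8), x=90 (|r|=0.9), x=100 (|r|=1.2), x=110 (|r|=1) → 7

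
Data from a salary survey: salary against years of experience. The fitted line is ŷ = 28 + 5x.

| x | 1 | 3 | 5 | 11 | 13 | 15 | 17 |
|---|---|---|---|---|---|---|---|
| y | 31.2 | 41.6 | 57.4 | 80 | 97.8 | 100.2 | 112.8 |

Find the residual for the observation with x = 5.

ŷ = 28 + 5·5 = 53
r = 57.4 − 53 = 4.4

r = 4.4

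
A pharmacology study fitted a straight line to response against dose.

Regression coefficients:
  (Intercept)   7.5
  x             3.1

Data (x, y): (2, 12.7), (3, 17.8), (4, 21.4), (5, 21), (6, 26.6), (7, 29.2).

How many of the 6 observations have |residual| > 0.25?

x=2: ŷ = 7.5 + 3.1·2 = 13.7; r = 12.7 − 13.7 = -1
x=3: ŷ = 7.5 + 3.1·3 = 16.8; r = 17.8 − 16.8 = 1
x=4: ŷ = 7.5 + 3.1·4 = 19.9; r = 21.4 − 19.9 = 1.5
x=5: ŷ = 7.5 + 3.1·5 = 23; r = 21 − 23 = -2
x=6: ŷ = 7.5 + 3.1·6 = 26.1; r = 26.6 − 26.1 = 0.5
x=7: ŷ = 7.5 + 3.1·7 = 29.2; r = 29.2 − 29.2 = 0
|r| > 0.25: x=2 (|r|=1), x=3 (|r|=1), x=4 (|r|=1.5), x=5 (|r|=2), x=6 (|r|=0.5) → 5

5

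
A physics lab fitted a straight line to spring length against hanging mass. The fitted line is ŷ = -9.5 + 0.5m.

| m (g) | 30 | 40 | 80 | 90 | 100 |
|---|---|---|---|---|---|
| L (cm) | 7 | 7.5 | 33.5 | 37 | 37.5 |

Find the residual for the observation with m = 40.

e = -3

ŷ = -9.5 + 0.5·40 = 10.5
e = 7.5 − 10.5 = -3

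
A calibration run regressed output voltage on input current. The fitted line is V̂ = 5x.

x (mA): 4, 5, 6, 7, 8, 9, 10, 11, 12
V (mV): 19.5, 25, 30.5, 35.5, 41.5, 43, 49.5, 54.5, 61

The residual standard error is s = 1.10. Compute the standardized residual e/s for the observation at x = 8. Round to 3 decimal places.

V̂ = 5·8 = 40
e = 41.5 − 40 = 1.5
e/s = 1.5 / 1.10 = 1.364

1.364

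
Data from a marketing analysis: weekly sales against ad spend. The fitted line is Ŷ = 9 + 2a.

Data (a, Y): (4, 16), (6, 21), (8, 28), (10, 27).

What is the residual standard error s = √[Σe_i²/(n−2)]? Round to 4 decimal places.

s = 2.6458

a=4: Ŷ = 9 + 2·4 = 17; e = 16 − 17 = -1
a=6: Ŷ = 9 + 2·6 = 21; e = 21 − 21 = 0
a=8: Ŷ = 9 + 2·8 = 25; e = 28 − 25 = 3
a=10: Ŷ = 9 + 2·10 = 29; e = 27 − 29 = -2
SSE = 1 + 0 + 9 + 4 = 14
s = √(14/2) = √7 ≈ 2.6458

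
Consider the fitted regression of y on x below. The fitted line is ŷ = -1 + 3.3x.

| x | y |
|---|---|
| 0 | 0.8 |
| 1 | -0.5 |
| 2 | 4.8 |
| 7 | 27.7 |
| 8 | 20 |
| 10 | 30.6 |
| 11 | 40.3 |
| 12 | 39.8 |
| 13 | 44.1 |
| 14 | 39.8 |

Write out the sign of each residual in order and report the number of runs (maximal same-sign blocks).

6 runs

x=0: ŷ = -1 + 3.3·0 = -1; e = 0.8 − (-1) = 1.8
x=1: ŷ = -1 + 3.3·1 = 2.3; e = -0.5 − 2.3 = -2.8
x=2: ŷ = -1 + 3.3·2 = 5.6; e = 4.8 − 5.6 = -0.8
x=7: ŷ = -1 + 3.3·7 = 22.1; e = 27.7 − 22.1 = 5.6
x=8: ŷ = -1 + 3.3·8 = 25.4; e = 20 − 25.4 = -5.4
x=10: ŷ = -1 + 3.3·10 = 32; e = 30.6 − 32 = -1.4
x=11: ŷ = -1 + 3.3·11 = 35.3; e = 40.3 − 35.3 = 5
x=12: ŷ = -1 + 3.3·12 = 38.6; e = 39.8 − 38.6 = 1.2
x=13: ŷ = -1 + 3.3·13 = 41.9; e = 44.1 − 41.9 = 2.2
x=14: ŷ = -1 + 3.3·14 = 45.2; e = 39.8 − 45.2 = -5.4
Signs: + − − + − − + + + −
Runs: +×1, −×2, +×1, −×2, +×3, −×1 → 6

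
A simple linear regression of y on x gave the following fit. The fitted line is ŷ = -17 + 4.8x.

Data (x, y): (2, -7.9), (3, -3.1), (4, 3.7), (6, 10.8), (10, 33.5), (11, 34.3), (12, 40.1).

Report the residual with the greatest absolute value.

r = 2.5

x=2: ŷ = -17 + 4.8·2 = -7.4; r = -7.9 − (-7.4) = -0.5
x=3: ŷ = -17 + 4.8·3 = -2.6; r = -3.1 − (-2.6) = -0.5
x=4: ŷ = -17 + 4.8·4 = 2.2; r = 3.7 − 2.2 = 1.5
x=6: ŷ = -17 + 4.8·6 = 11.8; r = 10.8 − 11.8 = -1
x=10: ŷ = -17 + 4.8·10 = 31; r = 33.5 − 31 = 2.5
x=11: ŷ = -17 + 4.8·11 = 35.8; r = 34.3 − 35.8 = -1.5
x=12: ŷ = -17 + 4.8·12 = 40.6; r = 40.1 − 40.6 = -0.5
Largest |r| is 2.5 at x = 10, residual 2.5.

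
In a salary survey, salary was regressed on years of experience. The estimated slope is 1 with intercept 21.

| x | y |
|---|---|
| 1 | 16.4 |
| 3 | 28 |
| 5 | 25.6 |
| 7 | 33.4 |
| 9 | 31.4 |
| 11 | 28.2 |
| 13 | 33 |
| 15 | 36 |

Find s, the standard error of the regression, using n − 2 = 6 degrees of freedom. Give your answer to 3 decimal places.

x=1: ŷ = 21 + 1 = 22; r = 16.4 − 22 = -5.6
x=3: ŷ = 21 + 3 = 24; r = 28 − 24 = 4
x=5: ŷ = 21 + 5 = 26; r = 25.6 − 26 = -0.4
x=7: ŷ = 21 + 7 = 28; r = 33.4 − 28 = 5.4
x=9: ŷ = 21 + 9 = 30; r = 31.4 − 30 = 1.4
x=11: ŷ = 21 + 11 = 32; r = 28.2 − 32 = -3.8
x=13: ŷ = 21 + 13 = 34; r = 33 − 34 = -1
x=15: ŷ = 21 + 15 = 36; r = 36 − 36 = 0
SSE = 31.36 + 16 + 0.16 + 29.16 + 1.96 + 14.44 + 1 + 0 = 94.08
s = √(94.08/6) = √15.68 ≈ 3.960

s = 3.960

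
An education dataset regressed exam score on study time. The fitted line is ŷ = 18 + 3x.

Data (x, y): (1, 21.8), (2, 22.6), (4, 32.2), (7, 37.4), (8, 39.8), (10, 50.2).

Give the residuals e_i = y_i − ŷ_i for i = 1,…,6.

x=1: ŷ = 18 + 3·1 = 21; e = 21.8 − 21 = 0.8
x=2: ŷ = 18 + 3·2 = 24; e = 22.6 − 24 = -1.4
x=4: ŷ = 18 + 3·4 = 30; e = 32.2 − 30 = 2.2
x=7: ŷ = 18 + 3·7 = 39; e = 37.4 − 39 = -1.6
x=8: ŷ = 18 + 3·8 = 42; e = 39.8 − 42 = -2.2
x=10: ŷ = 18 + 3·10 = 48; e = 50.2 − 48 = 2.2

0.8, -1.4, 2.2, -1.6, -2.2, 2.2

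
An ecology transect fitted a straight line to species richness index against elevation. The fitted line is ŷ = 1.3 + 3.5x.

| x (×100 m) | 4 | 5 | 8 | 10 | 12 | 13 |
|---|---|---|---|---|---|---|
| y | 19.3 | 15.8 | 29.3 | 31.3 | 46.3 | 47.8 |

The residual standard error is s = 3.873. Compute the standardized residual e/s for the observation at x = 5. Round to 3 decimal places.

ŷ = 1.3 + 3.5·5 = 18.8
e = 15.8 − 18.8 = -3
e/s = -3 / 3.873 = -0.775

-0.775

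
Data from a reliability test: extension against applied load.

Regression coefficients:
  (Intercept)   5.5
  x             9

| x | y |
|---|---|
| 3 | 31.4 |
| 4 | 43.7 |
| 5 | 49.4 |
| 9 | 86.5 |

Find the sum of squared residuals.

SSE = 7.26

x=3: ŷ = 5.5 + 9·3 = 32.5; r = 31.4 − 32.5 = -1.1
x=4: ŷ = 5.5 + 9·4 = 41.5; r = 43.7 − 41.5 = 2.2
x=5: ŷ = 5.5 + 9·5 = 50.5; r = 49.4 − 50.5 = -1.1
x=9: ŷ = 5.5 + 9·9 = 86.5; r = 86.5 − 86.5 = 0
SSE = 1.21 + 4.84 + 1.21 + 0 = 7.26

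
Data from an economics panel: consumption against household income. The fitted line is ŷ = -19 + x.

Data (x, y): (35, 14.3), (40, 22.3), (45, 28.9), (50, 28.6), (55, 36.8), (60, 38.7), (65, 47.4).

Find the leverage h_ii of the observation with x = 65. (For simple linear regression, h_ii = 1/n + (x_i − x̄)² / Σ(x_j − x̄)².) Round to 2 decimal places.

x̄ = (35 + 40 + 45 + 50 + 55 + 60 + 65)/7 = 50
Σ(x − x̄)² = 225 + 100 + 25 + 0 + 25 + 100 + 225 = 700
h = 1/7 + (15)²/700 = 0.142857 + 0.321429 = 0.46

h = 0.46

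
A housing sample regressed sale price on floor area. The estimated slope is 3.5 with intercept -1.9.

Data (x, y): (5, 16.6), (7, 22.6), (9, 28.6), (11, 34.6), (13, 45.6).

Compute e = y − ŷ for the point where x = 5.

ŷ = -1.9 + 3.5·5 = 15.6
e = 16.6 − 15.6 = 1

e = 1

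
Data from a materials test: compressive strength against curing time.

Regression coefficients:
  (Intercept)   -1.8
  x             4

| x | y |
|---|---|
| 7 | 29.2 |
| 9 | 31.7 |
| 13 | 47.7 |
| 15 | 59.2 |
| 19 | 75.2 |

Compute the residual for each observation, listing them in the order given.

3, -2.5, -2.5, 1, 1

x=7: ŷ = -1.8 + 4·7 = 26.2; e = 29.2 − 26.2 = 3
x=9: ŷ = -1.8 + 4·9 = 34.2; e = 31.7 − 34.2 = -2.5
x=13: ŷ = -1.8 + 4·13 = 50.2; e = 47.7 − 50.2 = -2.5
x=15: ŷ = -1.8 + 4·15 = 58.2; e = 59.2 − 58.2 = 1
x=19: ŷ = -1.8 + 4·19 = 74.2; e = 75.2 − 74.2 = 1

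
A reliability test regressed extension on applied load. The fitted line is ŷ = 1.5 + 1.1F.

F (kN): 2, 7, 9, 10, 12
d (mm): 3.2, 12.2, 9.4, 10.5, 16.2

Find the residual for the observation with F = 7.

ŷ = 1.5 + 1.1·7 = 9.2
e = 12.2 − 9.2 = 3

e = 3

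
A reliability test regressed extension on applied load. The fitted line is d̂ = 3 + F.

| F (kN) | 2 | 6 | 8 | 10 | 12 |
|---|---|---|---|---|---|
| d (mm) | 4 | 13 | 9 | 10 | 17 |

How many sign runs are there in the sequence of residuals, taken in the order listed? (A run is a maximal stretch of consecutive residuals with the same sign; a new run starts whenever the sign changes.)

F=2: d̂ = 3 + 2 = 5; e = 4 − 5 = -1
F=6: d̂ = 3 + 6 = 9; e = 13 − 9 = 4
F=8: d̂ = 3 + 8 = 11; e = 9 − 11 = -2
F=10: d̂ = 3 + 10 = 13; e = 10 − 13 = -3
F=12: d̂ = 3 + 12 = 15; e = 17 − 15 = 2
Signs: − + − − +
Runs: −×1, +×1, −×2, +×1 → 4

4 runs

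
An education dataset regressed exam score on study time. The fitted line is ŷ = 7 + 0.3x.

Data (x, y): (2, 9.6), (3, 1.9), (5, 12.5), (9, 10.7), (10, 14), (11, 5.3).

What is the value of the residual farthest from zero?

e = -6

x=2: ŷ = 7 + 0.3·2 = 7.6; e = 9.6 − 7.6 = 2
x=3: ŷ = 7 + 0.3·3 = 7.9; e = 1.9 − 7.9 = -6
x=5: ŷ = 7 + 0.3·5 = 8.5; e = 12.5 − 8.5 = 4
x=9: ŷ = 7 + 0.3·9 = 9.7; e = 10.7 − 9.7 = 1
x=10: ŷ = 7 + 0.3·10 = 10; e = 14 − 10 = 4
x=11: ŷ = 7 + 0.3·11 = 10.3; e = 5.3 − 10.3 = -5
Largest |e| is 6 at x = 3, residual -6.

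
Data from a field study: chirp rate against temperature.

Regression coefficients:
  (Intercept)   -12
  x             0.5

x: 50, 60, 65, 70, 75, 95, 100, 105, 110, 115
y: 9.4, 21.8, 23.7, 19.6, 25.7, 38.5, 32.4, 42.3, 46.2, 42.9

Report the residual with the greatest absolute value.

r = -5.6

x=50: ŷ = -12 + 0.5·50 = 13; r = 9.4 − 13 = -3.6
x=60: ŷ = -12 + 0.5·60 = 18; r = 21.8 − 18 = 3.8
x=65: ŷ = -12 + 0.5·65 = 20.5; r = 23.7 − 20.5 = 3.2
x=70: ŷ = -12 + 0.5·70 = 23; r = 19.6 − 23 = -3.4
x=75: ŷ = -12 + 0.5·75 = 25.5; r = 25.7 − 25.5 = 0.2
x=95: ŷ = -12 + 0.5·95 = 35.5; r = 38.5 − 35.5 = 3
x=100: ŷ = -12 + 0.5·100 = 38; r = 32.4 − 38 = -5.6
x=105: ŷ = -12 + 0.5·105 = 40.5; r = 42.3 − 40.5 = 1.8
x=110: ŷ = -12 + 0.5·110 = 43; r = 46.2 − 43 = 3.2
x=115: ŷ = -12 + 0.5·115 = 45.5; r = 42.9 − 45.5 = -2.6
Largest |r| is 5.6 at x = 100, residual -5.6.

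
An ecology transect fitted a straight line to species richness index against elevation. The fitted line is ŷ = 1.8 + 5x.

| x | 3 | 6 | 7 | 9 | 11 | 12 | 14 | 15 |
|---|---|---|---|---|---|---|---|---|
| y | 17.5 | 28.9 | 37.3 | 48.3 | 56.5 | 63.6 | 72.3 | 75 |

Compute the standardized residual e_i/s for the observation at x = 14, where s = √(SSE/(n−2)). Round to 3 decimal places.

x=3: ŷ = 1.8 + 5·3 = 16.8; e = 17.5 − 16.8 = 0.7
x=6: ŷ = 1.8 + 5·6 = 31.8; e = 28.9 − 31.8 = -2.9
x=7: ŷ = 1.8 + 5·7 = 36.8; e = 37.3 − 36.8 = 0.5
x=9: ŷ = 1.8 + 5·9 = 46.8; e = 48.3 − 46.8 = 1.5
x=11: ŷ = 1.8 + 5·11 = 56.8; e = 56.5 − 56.8 = -0.3
x=12: ŷ = 1.8 + 5·12 = 61.8; e = 63.6 − 61.8 = 1.8
x=14: ŷ = 1.8 + 5·14 = 71.8; e = 72.3 − 71.8 = 0.5
x=15: ŷ = 1.8 + 5·15 = 76.8; e = 75 − 76.8 = -1.8
SSE = 0.49 + 8.41 + 0.25 + 2.25 + 0.09 + 3.24 + 0.25 + 3.24 = 18.22
s = √(18.22/6) = 1.7426
e/s = 0.5 / 1.7426 = 0.287

0.287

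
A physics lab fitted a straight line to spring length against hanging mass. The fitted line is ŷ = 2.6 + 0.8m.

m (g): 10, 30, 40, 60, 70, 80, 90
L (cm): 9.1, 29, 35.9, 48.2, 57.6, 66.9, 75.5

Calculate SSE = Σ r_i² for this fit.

SSE = 17.36

m=10: ŷ = 2.6 + 0.8·10 = 10.6; r = 9.1 − 10.6 = -1.5
m=30: ŷ = 2.6 + 0.8·30 = 26.6; r = 29 − 26.6 = 2.4
m=40: ŷ = 2.6 + 0.8·40 = 34.6; r = 35.9 − 34.6 = 1.3
m=60: ŷ = 2.6 + 0.8·60 = 50.6; r = 48.2 − 50.6 = -2.4
m=70: ŷ = 2.6 + 0.8·70 = 58.6; r = 57.6 − 58.6 = -1
m=80: ŷ = 2.6 + 0.8·80 = 66.6; r = 66.9 − 66.6 = 0.3
m=90: ŷ = 2.6 + 0.8·90 = 74.6; r = 75.5 − 74.6 = 0.9
SSE = 2.25 + 5.76 + 1.69 + 5.76 + 1 + 0.09 + 0.81 = 17.36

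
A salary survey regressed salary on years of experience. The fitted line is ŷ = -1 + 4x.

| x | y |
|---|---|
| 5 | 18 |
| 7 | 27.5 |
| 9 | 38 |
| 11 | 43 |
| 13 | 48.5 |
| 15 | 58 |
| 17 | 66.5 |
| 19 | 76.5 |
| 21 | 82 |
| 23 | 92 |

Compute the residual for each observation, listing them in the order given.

-1, 0.5, 3, 0, -2.5, -1, -0.5, 1.5, -1, 1

x=5: ŷ = -1 + 4·5 = 19; e = 18 − 19 = -1
x=7: ŷ = -1 + 4·7 = 27; e = 27.5 − 27 = 0.5
x=9: ŷ = -1 + 4·9 = 35; e = 38 − 35 = 3
x=11: ŷ = -1 + 4·11 = 43; e = 43 − 43 = 0
x=13: ŷ = -1 + 4·13 = 51; e = 48.5 − 51 = -2.5
x=15: ŷ = -1 + 4·15 = 59; e = 58 − 59 = -1
x=17: ŷ = -1 + 4·17 = 67; e = 66.5 − 67 = -0.5
x=19: ŷ = -1 + 4·19 = 75; e = 76.5 − 75 = 1.5
x=21: ŷ = -1 + 4·21 = 83; e = 82 − 83 = -1
x=23: ŷ = -1 + 4·23 = 91; e = 92 − 91 = 1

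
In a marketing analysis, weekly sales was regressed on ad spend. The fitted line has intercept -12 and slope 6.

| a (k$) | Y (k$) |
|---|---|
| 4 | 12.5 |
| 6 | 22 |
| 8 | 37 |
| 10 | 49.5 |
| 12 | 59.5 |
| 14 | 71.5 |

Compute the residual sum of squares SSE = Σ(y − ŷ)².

SSE = 8

a=4: ŷ = -12 + 6·4 = 12; e = 12.5 − 12 = 0.5
a=6: ŷ = -12 + 6·6 = 24; e = 22 − 24 = -2
a=8: ŷ = -12 + 6·8 = 36; e = 37 − 36 = 1
a=10: ŷ = -12 + 6·10 = 48; e = 49.5 − 48 = 1.5
a=12: ŷ = -12 + 6·12 = 60; e = 59.5 − 60 = -0.5
a=14: ŷ = -12 + 6·14 = 72; e = 71.5 − 72 = -0.5
SSE = 0.25 + 4 + 1 + 2.25 + 0.25 + 0.25 = 8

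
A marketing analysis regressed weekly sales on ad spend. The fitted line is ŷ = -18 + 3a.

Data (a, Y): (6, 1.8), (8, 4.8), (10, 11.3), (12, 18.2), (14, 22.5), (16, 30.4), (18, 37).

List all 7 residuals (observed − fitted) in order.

1.8, -1.2, -0.7, 0.2, -1.5, 0.4, 1

a=6: ŷ = -18 + 3·6 = 0; r = 1.8 − 0 = 1.8
a=8: ŷ = -18 + 3·8 = 6; r = 4.8 − 6 = -1.2
a=10: ŷ = -18 + 3·10 = 12; r = 11.3 − 12 = -0.7
a=12: ŷ = -18 + 3·12 = 18; r = 18.2 − 18 = 0.2
a=14: ŷ = -18 + 3·14 = 24; r = 22.5 − 24 = -1.5
a=16: ŷ = -18 + 3·16 = 30; r = 30.4 − 30 = 0.4
a=18: ŷ = -18 + 3·18 = 36; r = 37 − 36 = 1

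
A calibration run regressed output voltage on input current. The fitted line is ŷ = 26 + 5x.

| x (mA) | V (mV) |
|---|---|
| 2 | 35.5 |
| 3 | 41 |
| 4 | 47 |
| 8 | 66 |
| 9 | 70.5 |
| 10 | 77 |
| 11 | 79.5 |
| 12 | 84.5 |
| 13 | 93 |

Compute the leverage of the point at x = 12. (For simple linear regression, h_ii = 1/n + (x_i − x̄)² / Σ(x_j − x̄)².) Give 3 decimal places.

h = 0.232

x̄ = (2 + 3 + 4 + 8 + 9 + 10 + 11 + 12 + 13)/9 = 8
Σ(x − x̄)² = 36 + 25 + 16 + 0 + 1 + 4 + 9 + 16 + 25 = 132
h = 1/9 + (4)²/132 = 0.111111 + 0.121212 = 0.232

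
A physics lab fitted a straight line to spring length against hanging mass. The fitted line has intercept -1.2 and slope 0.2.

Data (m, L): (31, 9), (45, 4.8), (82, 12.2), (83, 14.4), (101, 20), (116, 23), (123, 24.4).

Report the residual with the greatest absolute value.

m=31: L̂ = -1.2 + 0.2·31 = 5; r = 9 − 5 = 4
m=45: L̂ = -1.2 + 0.2·45 = 7.8; r = 4.8 − 7.8 = -3
m=82: L̂ = -1.2 + 0.2·82 = 15.2; r = 12.2 − 15.2 = -3
m=83: L̂ = -1.2 + 0.2·83 = 15.4; r = 14.4 − 15.4 = -1
m=101: L̂ = -1.2 + 0.2·101 = 19; r = 20 − 19 = 1
m=116: L̂ = -1.2 + 0.2·116 = 22; r = 23 − 22 = 1
m=123: L̂ = -1.2 + 0.2·123 = 23.4; r = 24.4 − 23.4 = 1
Largest |r| is 4 at m = 31, residual 4.

r = 4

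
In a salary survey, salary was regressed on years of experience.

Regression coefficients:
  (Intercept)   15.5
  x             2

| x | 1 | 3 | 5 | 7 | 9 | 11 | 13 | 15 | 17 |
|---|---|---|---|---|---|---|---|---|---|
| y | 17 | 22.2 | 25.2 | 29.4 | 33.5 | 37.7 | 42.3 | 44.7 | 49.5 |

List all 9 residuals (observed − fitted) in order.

x=1: ŷ = 15.5 + 2·1 = 17.5; e = 17 − 17.5 = -0.5
x=3: ŷ = 15.5 + 2·3 = 21.5; e = 22.2 − 21.5 = 0.7
x=5: ŷ = 15.5 + 2·5 = 25.5; e = 25.2 − 25.5 = -0.3
x=7: ŷ = 15.5 + 2·7 = 29.5; e = 29.4 − 29.5 = -0.1
x=9: ŷ = 15.5 + 2·9 = 33.5; e = 33.5 − 33.5 = 0
x=11: ŷ = 15.5 + 2·11 = 37.5; e = 37.7 − 37.5 = 0.2
x=13: ŷ = 15.5 + 2·13 = 41.5; e = 42.3 − 41.5 = 0.8
x=15: ŷ = 15.5 + 2·15 = 45.5; e = 44.7 − 45.5 = -0.8
x=17: ŷ = 15.5 + 2·17 = 49.5; e = 49.5 − 49.5 = 0

-0.5, 0.7, -0.3, -0.1, 0, 0.2, 0.8, -0.8, 0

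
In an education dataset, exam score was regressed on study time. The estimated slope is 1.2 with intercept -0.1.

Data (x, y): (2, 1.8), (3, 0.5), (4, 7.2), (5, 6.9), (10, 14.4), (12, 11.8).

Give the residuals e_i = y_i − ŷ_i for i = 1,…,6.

x=2: ŷ = -0.1 + 1.2·2 = 2.3; e = 1.8 − 2.3 = -0.5
x=3: ŷ = -0.1 + 1.2·3 = 3.5; e = 0.5 − 3.5 = -3
x=4: ŷ = -0.1 + 1.2·4 = 4.7; e = 7.2 − 4.7 = 2.5
x=5: ŷ = -0.1 + 1.2·5 = 5.9; e = 6.9 − 5.9 = 1
x=10: ŷ = -0.1 + 1.2·10 = 11.9; e = 14.4 − 11.9 = 2.5
x=12: ŷ = -0.1 + 1.2·12 = 14.3; e = 11.8 − 14.3 = -2.5

-0.5, -3, 2.5, 1, 2.5, -2.5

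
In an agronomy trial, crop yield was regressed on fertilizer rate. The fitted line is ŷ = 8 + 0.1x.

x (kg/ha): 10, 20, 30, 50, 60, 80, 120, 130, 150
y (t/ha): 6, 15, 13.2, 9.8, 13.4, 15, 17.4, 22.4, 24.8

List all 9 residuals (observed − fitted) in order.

-3, 5, 2.2, -3.2, -0.6, -1, -2.6, 1.4, 1.8

x=10: ŷ = 8 + 0.1·10 = 9; e = 6 − 9 = -3
x=20: ŷ = 8 + 0.1·20 = 10; e = 15 − 10 = 5
x=30: ŷ = 8 + 0.1·30 = 11; e = 13.2 − 11 = 2.2
x=50: ŷ = 8 + 0.1·50 = 13; e = 9.8 − 13 = -3.2
x=60: ŷ = 8 + 0.1·60 = 14; e = 13.4 − 14 = -0.6
x=80: ŷ = 8 + 0.1·80 = 16; e = 15 − 16 = -1
x=120: ŷ = 8 + 0.1·120 = 20; e = 17.4 − 20 = -2.6
x=130: ŷ = 8 + 0.1·130 = 21; e = 22.4 − 21 = 1.4
x=150: ŷ = 8 + 0.1·150 = 23; e = 24.8 − 23 = 1.8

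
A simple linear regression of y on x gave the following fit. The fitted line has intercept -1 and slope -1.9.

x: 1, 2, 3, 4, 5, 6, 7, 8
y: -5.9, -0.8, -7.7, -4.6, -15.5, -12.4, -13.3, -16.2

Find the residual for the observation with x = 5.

ŷ = -1 − 1.9·5 = -10.5
e = -15.5 − (-10.5) = -5

e = -5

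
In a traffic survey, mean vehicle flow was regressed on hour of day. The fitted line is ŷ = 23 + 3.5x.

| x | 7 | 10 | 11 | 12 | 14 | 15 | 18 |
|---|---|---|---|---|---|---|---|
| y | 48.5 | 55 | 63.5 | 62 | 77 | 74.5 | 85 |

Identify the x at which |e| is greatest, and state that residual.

x=7: ŷ = 23 + 3.5·7 = 47.5; e = 48.5 − 47.5 = 1
x=10: ŷ = 23 + 3.5·10 = 58; e = 55 − 58 = -3
x=11: ŷ = 23 + 3.5·11 = 61.5; e = 63.5 − 61.5 = 2
x=12: ŷ = 23 + 3.5·12 = 65; e = 62 − 65 = -3
x=14: ŷ = 23 + 3.5·14 = 72; e = 77 − 72 = 5
x=15: ŷ = 23 + 3.5·15 = 75.5; e = 74.5 − 75.5 = -1
x=18: ŷ = 23 + 3.5·18 = 86; e = 85 − 86 = -1
Largest |e| is 5 at x = 14, residual 5.

x = 14, e = 5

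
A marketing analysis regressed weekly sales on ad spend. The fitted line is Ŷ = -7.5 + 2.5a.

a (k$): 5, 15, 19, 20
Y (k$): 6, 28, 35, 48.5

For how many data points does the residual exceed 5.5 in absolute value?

1

a=5: Ŷ = -7.5 + 2.5·5 = 5; r = 6 − 5 = 1
a=15: Ŷ = -7.5 + 2.5·15 = 30; r = 28 − 30 = -2
a=19: Ŷ = -7.5 + 2.5·19 = 40; r = 35 − 40 = -5
a=20: Ŷ = -7.5 + 2.5·20 = 42.5; r = 48.5 − 42.5 = 6
|r| > 5.5: a=20 (|r|=6) → 1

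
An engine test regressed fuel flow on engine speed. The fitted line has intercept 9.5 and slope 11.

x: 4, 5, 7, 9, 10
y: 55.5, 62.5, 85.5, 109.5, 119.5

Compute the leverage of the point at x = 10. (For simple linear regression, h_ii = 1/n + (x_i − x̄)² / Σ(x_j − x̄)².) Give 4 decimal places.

h = 0.5462

x̄ = (4 + 5 + 7 + 9 + 10)/5 = 7
Σ(x − x̄)² = 9 + 4 + 0 + 4 + 9 = 26
h = 1/5 + (3)²/26 = 0.2 + 0.346154 = 0.5462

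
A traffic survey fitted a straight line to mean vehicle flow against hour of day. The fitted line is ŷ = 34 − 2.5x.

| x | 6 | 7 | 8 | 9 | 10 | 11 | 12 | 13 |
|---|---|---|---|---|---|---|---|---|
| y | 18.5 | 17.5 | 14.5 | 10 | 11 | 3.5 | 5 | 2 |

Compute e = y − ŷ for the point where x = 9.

e = -1.5

ŷ = 34 − 2.5·9 = 11.5
e = 10 − 11.5 = -1.5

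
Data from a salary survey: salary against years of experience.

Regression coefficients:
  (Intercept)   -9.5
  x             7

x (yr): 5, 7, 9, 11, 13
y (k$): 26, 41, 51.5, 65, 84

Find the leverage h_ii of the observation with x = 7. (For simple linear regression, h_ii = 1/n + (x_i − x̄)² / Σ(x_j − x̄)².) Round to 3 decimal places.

h = 0.300

x̄ = (5 + 7 + 9 + 11 + 13)/5 = 9
Σ(x − x̄)² = 16 + 4 + 0 + 4 + 16 = 40
h = 1/5 + (-2)²/40 = 0.2 + 0.1 = 0.300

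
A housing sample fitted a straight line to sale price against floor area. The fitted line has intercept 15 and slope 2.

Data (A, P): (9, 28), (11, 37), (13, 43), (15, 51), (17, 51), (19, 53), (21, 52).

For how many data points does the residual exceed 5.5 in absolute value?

1

A=9: ŷ = 15 + 2·9 = 33; r = 28 − 33 = -5
A=11: ŷ = 15 + 2·11 = 37; r = 37 − 37 = 0
A=13: ŷ = 15 + 2·13 = 41; r = 43 − 41 = 2
A=15: ŷ = 15 + 2·15 = 45; r = 51 − 45 = 6
A=17: ŷ = 15 + 2·17 = 49; r = 51 − 49 = 2
A=19: ŷ = 15 + 2·19 = 53; r = 53 − 53 = 0
A=21: ŷ = 15 + 2·21 = 57; r = 52 − 57 = -5
|r| > 5.5: A=15 (|r|=6) → 1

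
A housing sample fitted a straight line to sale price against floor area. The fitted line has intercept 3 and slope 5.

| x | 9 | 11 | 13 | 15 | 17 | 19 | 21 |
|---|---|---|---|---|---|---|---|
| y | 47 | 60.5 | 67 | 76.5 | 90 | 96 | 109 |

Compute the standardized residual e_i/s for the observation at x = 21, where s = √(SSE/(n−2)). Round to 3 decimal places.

x=9: ŷ = 3 + 5·9 = 48; e = 47 − 48 = -1
x=11: ŷ = 3 + 5·11 = 58; e = 60.5 − 58 = 2.5
x=13: ŷ = 3 + 5·13 = 68; e = 67 − 68 = -1
x=15: ŷ = 3 + 5·15 = 78; e = 76.5 − 78 = -1.5
x=17: ŷ = 3 + 5·17 = 88; e = 90 − 88 = 2
x=19: ŷ = 3 + 5·19 = 98; e = 96 − 98 = -2
x=21: ŷ = 3 + 5·21 = 108; e = 109 − 108 = 1
SSE = 1 + 6.25 + 1 + 2.25 + 4 + 4 + 1 = 19.5
s = √(19.5/5) = 1.97484
e/s = 1 / 1.97484 = 0.506

0.506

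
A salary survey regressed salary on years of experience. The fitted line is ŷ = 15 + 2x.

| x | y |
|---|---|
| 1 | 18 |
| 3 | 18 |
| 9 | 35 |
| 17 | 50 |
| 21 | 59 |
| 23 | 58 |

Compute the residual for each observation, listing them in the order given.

1, -3, 2, 1, 2, -3

x=1: ŷ = 15 + 2·1 = 17; r = 18 − 17 = 1
x=3: ŷ = 15 + 2·3 = 21; r = 18 − 21 = -3
x=9: ŷ = 15 + 2·9 = 33; r = 35 − 33 = 2
x=17: ŷ = 15 + 2·17 = 49; r = 50 − 49 = 1
x=21: ŷ = 15 + 2·21 = 57; r = 59 − 57 = 2
x=23: ŷ = 15 + 2·23 = 61; r = 58 − 61 = -3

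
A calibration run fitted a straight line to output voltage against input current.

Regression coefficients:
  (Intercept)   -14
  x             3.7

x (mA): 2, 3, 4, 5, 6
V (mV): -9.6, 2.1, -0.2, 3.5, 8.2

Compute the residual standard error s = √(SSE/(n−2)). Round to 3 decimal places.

s = 3.464

x=2: V̂ = -14 + 3.7·2 = -6.6; r = -9.6 − (-6.6) = -3
x=3: V̂ = -14 + 3.7·3 = -2.9; r = 2.1 − (-2.9) = 5
x=4: V̂ = -14 + 3.7·4 = 0.8; r = -0.2 − 0.8 = -1
x=5: V̂ = -14 + 3.7·5 = 4.5; r = 3.5 − 4.5 = -1
x=6: V̂ = -14 + 3.7·6 = 8.2; r = 8.2 − 8.2 = 0
SSE = 9 + 25 + 1 + 1 + 0 = 36
s = √(36/3) = √12 ≈ 3.464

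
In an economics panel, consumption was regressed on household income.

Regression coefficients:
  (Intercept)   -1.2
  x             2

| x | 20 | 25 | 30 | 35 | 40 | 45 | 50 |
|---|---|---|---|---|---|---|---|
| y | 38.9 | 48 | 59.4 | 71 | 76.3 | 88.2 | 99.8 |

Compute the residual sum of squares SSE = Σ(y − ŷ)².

SSE = 13.46

x=20: ŷ = -1.2 + 2·20 = 38.8; e = 38.9 − 38.8 = 0.1
x=25: ŷ = -1.2 + 2·25 = 48.8; e = 48 − 48.8 = -0.8
x=30: ŷ = -1.2 + 2·30 = 58.8; e = 59.4 − 58.8 = 0.6
x=35: ŷ = -1.2 + 2·35 = 68.8; e = 71 − 68.8 = 2.2
x=40: ŷ = -1.2 + 2·40 = 78.8; e = 76.3 − 78.8 = -2.5
x=45: ŷ = -1.2 + 2·45 = 88.8; e = 88.2 − 88.8 = -0.6
x=50: ŷ = -1.2 + 2·50 = 98.8; e = 99.8 − 98.8 = 1
SSE = 0.01 + 0.64 + 0.36 + 4.84 + 6.25 + 0.36 + 1 = 13.46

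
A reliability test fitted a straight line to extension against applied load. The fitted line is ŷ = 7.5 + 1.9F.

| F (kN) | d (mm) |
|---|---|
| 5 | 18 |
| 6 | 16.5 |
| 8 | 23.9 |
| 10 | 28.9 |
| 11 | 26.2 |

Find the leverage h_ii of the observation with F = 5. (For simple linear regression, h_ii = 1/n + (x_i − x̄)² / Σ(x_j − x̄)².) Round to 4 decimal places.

h = 0.5462

F̄ = (5 + 6 + 8 + 10 + 11)/5 = 8
Σ(F − F̄)² = 9 + 4 + 0 + 4 + 9 = 26
h = 1/5 + (-3)²/26 = 0.2 + 0.346154 = 0.5462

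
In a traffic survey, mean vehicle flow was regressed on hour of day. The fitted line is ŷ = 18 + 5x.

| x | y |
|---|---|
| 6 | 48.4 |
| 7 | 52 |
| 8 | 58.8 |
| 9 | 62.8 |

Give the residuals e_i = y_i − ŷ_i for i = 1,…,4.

0.4, -1, 0.8, -0.2

x=6: ŷ = 18 + 5·6 = 48; e = 48.4 − 48 = 0.4
x=7: ŷ = 18 + 5·7 = 53; e = 52 − 53 = -1
x=8: ŷ = 18 + 5·8 = 58; e = 58.8 − 58 = 0.8
x=9: ŷ = 18 + 5·9 = 63; e = 62.8 − 63 = -0.2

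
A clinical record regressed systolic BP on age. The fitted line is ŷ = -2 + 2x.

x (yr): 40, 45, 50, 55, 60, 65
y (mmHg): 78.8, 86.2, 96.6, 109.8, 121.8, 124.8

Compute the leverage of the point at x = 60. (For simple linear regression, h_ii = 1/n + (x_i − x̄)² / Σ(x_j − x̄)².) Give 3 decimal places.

x̄ = (40 + 45 + 50 + 55 + 60 + 65)/6 = 52.5
Σ(x − x̄)² = 156.25 + 56.25 + 6.25 + 6.25 + 56.25 + 156.25 = 437.5
h = 1/6 + (7.5)²/437.5 = 0.166667 + 0.128571 = 0.295

h = 0.295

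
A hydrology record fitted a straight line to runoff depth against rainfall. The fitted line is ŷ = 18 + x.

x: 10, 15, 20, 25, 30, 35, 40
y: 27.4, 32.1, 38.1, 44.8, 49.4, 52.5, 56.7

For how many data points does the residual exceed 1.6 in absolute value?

x=10: ŷ = 18 + 10 = 28; e = 27.4 − 28 = -0.6
x=15: ŷ = 18 + 15 = 33; e = 32.1 − 33 = -0.9
x=20: ŷ = 18 + 20 = 38; e = 38.1 − 38 = 0.1
x=25: ŷ = 18 + 25 = 43; e = 44.8 − 43 = 1.8
x=30: ŷ = 18 + 30 = 48; e = 49.4 − 48 = 1.4
x=35: ŷ = 18 + 35 = 53; e = 52.5 − 53 = -0.5
x=40: ŷ = 18 + 40 = 58; e = 56.7 − 58 = -1.3
|e| > 1.6: x=25 (|e|=1.8) → 1

1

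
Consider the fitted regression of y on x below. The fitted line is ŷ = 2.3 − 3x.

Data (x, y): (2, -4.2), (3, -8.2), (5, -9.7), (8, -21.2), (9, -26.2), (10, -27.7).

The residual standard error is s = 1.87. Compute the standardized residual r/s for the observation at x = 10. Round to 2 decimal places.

ŷ = 2.3 − 3·10 = -27.7
r = -27.7 − (-27.7) = 0
r/s = 0 / 1.87 = 0.00

0.00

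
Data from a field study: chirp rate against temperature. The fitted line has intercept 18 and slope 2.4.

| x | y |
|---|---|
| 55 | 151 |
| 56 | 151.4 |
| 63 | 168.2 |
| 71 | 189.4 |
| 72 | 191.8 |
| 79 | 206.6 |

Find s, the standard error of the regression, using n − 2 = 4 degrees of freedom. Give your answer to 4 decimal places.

s = 1.2247

x=55: ŷ = 18 + 2.4·55 = 150; r = 151 − 150 = 1
x=56: ŷ = 18 + 2.4·56 = 152.4; r = 151.4 − 152.4 = -1
x=63: ŷ = 18 + 2.4·63 = 169.2; r = 168.2 − 169.2 = -1
x=71: ŷ = 18 + 2.4·71 = 188.4; r = 189.4 − 188.4 = 1
x=72: ŷ = 18 + 2.4·72 = 190.8; r = 191.8 − 190.8 = 1
x=79: ŷ = 18 + 2.4·79 = 207.6; r = 206.6 − 207.6 = -1
SSE = 1 + 1 + 1 + 1 + 1 + 1 = 6
s = √(6/4) = √1.5 ≈ 1.2247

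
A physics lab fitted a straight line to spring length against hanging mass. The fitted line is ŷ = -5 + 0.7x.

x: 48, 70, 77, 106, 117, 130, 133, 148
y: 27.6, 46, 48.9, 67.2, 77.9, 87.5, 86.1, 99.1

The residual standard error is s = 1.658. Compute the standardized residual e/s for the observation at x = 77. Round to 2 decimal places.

0.00

ŷ = -5 + 0.7·77 = 48.9
e = 48.9 − 48.9 = 0
e/s = 0 / 1.658 = 0.00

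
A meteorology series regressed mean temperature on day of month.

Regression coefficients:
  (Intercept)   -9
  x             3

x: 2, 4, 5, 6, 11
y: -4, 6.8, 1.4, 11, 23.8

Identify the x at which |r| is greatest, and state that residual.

x=2: ŷ = -9 + 3·2 = -3; r = -4 − (-3) = -1
x=4: ŷ = -9 + 3·4 = 3; r = 6.8 − 3 = 3.8
x=5: ŷ = -9 + 3·5 = 6; r = 1.4 − 6 = -4.6
x=6: ŷ = -9 + 3·6 = 9; r = 11 − 9 = 2
x=11: ŷ = -9 + 3·11 = 24; r = 23.8 − 24 = -0.2
Largest |r| is 4.6 at x = 5, residual -4.6.

x = 5, r = -4.6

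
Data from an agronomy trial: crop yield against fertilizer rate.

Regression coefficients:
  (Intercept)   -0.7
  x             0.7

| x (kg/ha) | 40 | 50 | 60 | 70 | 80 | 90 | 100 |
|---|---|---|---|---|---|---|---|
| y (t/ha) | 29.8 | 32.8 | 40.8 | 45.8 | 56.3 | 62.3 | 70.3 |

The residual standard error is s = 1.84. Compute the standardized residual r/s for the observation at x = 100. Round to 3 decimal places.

ŷ = -0.7 + 0.7·100 = 69.3
r = 70.3 − 69.3 = 1
r/s = 1 / 1.84 = 0.543

0.543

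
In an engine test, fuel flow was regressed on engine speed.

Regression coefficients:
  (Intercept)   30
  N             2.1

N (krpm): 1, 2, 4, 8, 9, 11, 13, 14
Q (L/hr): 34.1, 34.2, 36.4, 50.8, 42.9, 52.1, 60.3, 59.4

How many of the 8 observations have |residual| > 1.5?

N=1: ŷ = 30 + 2.1·1 = 32.1; e = 34.1 − 32.1 = 2
N=2: ŷ = 30 + 2.1·2 = 34.2; e = 34.2 − 34.2 = 0
N=4: ŷ = 30 + 2.1·4 = 38.4; e = 36.4 − 38.4 = -2
N=8: ŷ = 30 + 2.1·8 = 46.8; e = 50.8 − 46.8 = 4
N=9: ŷ = 30 + 2.1·9 = 48.9; e = 42.9 − 48.9 = -6
N=11: ŷ = 30 + 2.1·11 = 53.1; e = 52.1 − 53.1 = -1
N=13: ŷ = 30 + 2.1·13 = 57.3; e = 60.3 − 57.3 = 3
N=14: ŷ = 30 + 2.1·14 = 59.4; e = 59.4 − 59.4 = 0
|e| > 1.5: N=1 (|e|=2), N=4 (|e|=2), N=8 (|e|=4), N=9 (|e|=6), N=13 (|e|=3) → 5

5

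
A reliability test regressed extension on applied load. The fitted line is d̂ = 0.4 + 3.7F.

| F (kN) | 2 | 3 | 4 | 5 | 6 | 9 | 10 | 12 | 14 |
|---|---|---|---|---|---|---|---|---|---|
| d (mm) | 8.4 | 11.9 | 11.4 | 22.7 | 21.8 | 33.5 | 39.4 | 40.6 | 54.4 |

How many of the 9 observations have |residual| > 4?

1

F=2: d̂ = 0.4 + 3.7·2 = 7.8; r = 8.4 − 7.8 = 0.6
F=3: d̂ = 0.4 + 3.7·3 = 11.5; r = 11.9 − 11.5 = 0.4
F=4: d̂ = 0.4 + 3.7·4 = 15.2; r = 11.4 − 15.2 = -3.8
F=5: d̂ = 0.4 + 3.7·5 = 18.9; r = 22.7 − 18.9 = 3.8
F=6: d̂ = 0.4 + 3.7·6 = 22.6; r = 21.8 − 22.6 = -0.8
F=9: d̂ = 0.4 + 3.7·9 = 33.7; r = 33.5 − 33.7 = -0.2
F=10: d̂ = 0.4 + 3.7·10 = 37.4; r = 39.4 − 37.4 = 2
F=12: d̂ = 0.4 + 3.7·12 = 44.8; r = 40.6 − 44.8 = -4.2
F=14: d̂ = 0.4 + 3.7·14 = 52.2; r = 54.4 − 52.2 = 2.2
|r| > 4: F=12 (|r|=4.2) → 1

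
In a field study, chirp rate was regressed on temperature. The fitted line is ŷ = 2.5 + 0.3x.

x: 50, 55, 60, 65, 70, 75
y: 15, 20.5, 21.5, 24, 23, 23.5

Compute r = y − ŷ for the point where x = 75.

ŷ = 2.5 + 0.3·75 = 25
r = 23.5 − 25 = -1.5

r = -1.5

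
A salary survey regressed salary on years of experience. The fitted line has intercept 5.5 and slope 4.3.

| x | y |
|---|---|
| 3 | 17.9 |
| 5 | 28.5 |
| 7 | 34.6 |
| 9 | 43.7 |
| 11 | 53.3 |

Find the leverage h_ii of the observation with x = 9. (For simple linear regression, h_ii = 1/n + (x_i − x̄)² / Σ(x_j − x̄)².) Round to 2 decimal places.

h = 0.30

x̄ = (3 + 5 + 7 + 9 + 11)/5 = 7
Σ(x − x̄)² = 16 + 4 + 0 + 4 + 16 = 40
h = 1/5 + (2)²/40 = 0.2 + 0.1 = 0.30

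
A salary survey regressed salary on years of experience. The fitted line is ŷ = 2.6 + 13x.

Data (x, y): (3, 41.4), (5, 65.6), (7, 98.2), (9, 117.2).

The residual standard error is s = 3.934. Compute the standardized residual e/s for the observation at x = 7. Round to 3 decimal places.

ŷ = 2.6 + 13·7 = 93.6
e = 98.2 − 93.6 = 4.6
e/s = 4.6 / 3.934 = 1.169

1.169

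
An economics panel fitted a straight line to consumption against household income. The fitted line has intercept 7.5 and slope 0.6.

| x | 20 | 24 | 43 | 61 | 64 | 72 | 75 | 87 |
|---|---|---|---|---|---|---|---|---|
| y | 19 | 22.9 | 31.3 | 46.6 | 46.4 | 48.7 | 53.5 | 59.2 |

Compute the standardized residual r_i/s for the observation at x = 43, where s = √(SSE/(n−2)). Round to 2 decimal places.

x=20: ŷ = 7.5 + 0.6·20 = 19.5; r = 19 − 19.5 = -0.5
x=24: ŷ = 7.5 + 0.6·24 = 21.9; r = 22.9 − 21.9 = 1
x=43: ŷ = 7.5 + 0.6·43 = 33.3; r = 31.3 − 33.3 = -2
x=61: ŷ = 7.5 + 0.6·61 = 44.1; r = 46.6 − 44.1 = 2.5
x=64: ŷ = 7.5 + 0.6·64 = 45.9; r = 46.4 − 45.9 = 0.5
x=72: ŷ = 7.5 + 0.6·72 = 50.7; r = 48.7 − 50.7 = -2
x=75: ŷ = 7.5 + 0.6·75 = 52.5; r = 53.5 − 52.5 = 1
x=87: ŷ = 7.5 + 0.6·87 = 59.7; r = 59.2 − 59.7 = -0.5
SSE = 0.25 + 1 + 4 + 6.25 + 0.25 + 4 + 1 + 0.25 = 17
s = √(17/6) = 1.68325
r/s = -2 / 1.68325 = -1.19

-1.19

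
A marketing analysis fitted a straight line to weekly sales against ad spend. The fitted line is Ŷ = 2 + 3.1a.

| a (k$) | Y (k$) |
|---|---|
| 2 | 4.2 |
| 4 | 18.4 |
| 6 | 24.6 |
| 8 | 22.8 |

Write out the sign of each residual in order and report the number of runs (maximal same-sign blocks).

a=2: Ŷ = 2 + 3.1·2 = 8.2; r = 4.2 − 8.2 = -4
a=4: Ŷ = 2 + 3.1·4 = 14.4; r = 18.4 − 14.4 = 4
a=6: Ŷ = 2 + 3.1·6 = 20.6; r = 24.6 − 20.6 = 4
a=8: Ŷ = 2 + 3.1·8 = 26.8; r = 22.8 − 26.8 = -4
Signs: − + + −
Runs: −×1, +×2, −×1 → 3

3 runs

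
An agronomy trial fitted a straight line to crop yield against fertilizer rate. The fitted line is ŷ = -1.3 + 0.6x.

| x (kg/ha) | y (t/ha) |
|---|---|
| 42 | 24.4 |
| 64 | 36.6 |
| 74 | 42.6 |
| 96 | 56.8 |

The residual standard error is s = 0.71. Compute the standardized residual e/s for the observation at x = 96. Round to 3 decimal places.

ŷ = -1.3 + 0.6·96 = 56.3
e = 56.8 − 56.3 = 0.5
e/s = 0.5 / 0.71 = 0.704

0.704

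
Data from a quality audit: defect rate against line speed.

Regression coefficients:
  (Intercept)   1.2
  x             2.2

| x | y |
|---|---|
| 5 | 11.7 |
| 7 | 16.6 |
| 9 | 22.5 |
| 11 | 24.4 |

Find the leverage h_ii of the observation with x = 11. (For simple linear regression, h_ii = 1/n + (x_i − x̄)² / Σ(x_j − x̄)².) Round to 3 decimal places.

x̄ = (5 + 7 + 9 + 11)/4 = 8
Σ(x − x̄)² = 9 + 1 + 1 + 9 = 20
h = 1/4 + (3)²/20 = 0.25 + 0.45 = 0.700

h = 0.700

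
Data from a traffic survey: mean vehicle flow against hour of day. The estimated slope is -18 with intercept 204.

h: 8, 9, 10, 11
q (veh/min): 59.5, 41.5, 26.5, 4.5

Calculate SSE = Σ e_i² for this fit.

h=8: ŷ = 204 − 18·8 = 60; e = 59.5 − 60 = -0.5
h=9: ŷ = 204 − 18·9 = 42; e = 41.5 − 42 = -0.5
h=10: ŷ = 204 − 18·10 = 24; e = 26.5 − 24 = 2.5
h=11: ŷ = 204 − 18·11 = 6; e = 4.5 − 6 = -1.5
SSE = 0.25 + 0.25 + 6.25 + 2.25 = 9

SSE = 9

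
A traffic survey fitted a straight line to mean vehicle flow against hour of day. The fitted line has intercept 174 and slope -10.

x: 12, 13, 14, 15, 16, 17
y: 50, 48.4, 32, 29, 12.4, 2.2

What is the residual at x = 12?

e = -4

ŷ = 174 − 10·12 = 54
e = 50 − 54 = -4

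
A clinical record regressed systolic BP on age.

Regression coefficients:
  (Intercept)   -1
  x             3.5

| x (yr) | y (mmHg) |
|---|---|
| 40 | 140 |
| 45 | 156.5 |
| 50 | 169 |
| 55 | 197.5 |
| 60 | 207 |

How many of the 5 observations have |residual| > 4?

2

x=40: ŷ = -1 + 3.5·40 = 139; r = 140 − 139 = 1
x=45: ŷ = -1 + 3.5·45 = 156.5; r = 156.5 − 156.5 = 0
x=50: ŷ = -1 + 3.5·50 = 174; r = 169 − 174 = -5
x=55: ŷ = -1 + 3.5·55 = 191.5; r = 197.5 − 191.5 = 6
x=60: ŷ = -1 + 3.5·60 = 209; r = 207 − 209 = -2
|r| > 4: x=50 (|r|=5), x=55 (|r|=6) → 2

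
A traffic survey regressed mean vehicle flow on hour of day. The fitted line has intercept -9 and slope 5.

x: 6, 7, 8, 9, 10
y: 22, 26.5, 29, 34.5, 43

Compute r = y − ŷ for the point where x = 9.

r = -1.5

ŷ = -9 + 5·9 = 36
r = 34.5 − 36 = -1.5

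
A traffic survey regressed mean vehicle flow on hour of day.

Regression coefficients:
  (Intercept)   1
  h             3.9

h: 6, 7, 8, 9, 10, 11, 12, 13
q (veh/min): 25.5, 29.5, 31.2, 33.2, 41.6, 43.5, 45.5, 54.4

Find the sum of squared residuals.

h=6: ŷ = 1 + 3.9·6 = 24.4; r = 25.5 − 24.4 = 1.1
h=7: ŷ = 1 + 3.9·7 = 28.3; r = 29.5 − 28.3 = 1.2
h=8: ŷ = 1 + 3.9·8 = 32.2; r = 31.2 − 32.2 = -1
h=9: ŷ = 1 + 3.9·9 = 36.1; r = 33.2 − 36.1 = -2.9
h=10: ŷ = 1 + 3.9·10 = 40; r = 41.6 − 40 = 1.6
h=11: ŷ = 1 + 3.9·11 = 43.9; r = 43.5 − 43.9 = -0.4
h=12: ŷ = 1 + 3.9·12 = 47.8; r = 45.5 − 47.8 = -2.3
h=13: ŷ = 1 + 3.9·13 = 51.7; r = 54.4 − 51.7 = 2.7
SSE = 1.21 + 1.44 + 1 + 8.41 + 2.56 + 0.16 + 5.29 + 7.29 = 27.36

SSE = 27.36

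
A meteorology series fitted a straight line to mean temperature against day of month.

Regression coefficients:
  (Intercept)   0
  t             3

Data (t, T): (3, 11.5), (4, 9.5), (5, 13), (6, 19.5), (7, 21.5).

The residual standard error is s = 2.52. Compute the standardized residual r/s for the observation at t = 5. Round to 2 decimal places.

-0.79

ŷ = 3·5 = 15
r = 13 − 15 = -2
r/s = -2 / 2.52 = -0.79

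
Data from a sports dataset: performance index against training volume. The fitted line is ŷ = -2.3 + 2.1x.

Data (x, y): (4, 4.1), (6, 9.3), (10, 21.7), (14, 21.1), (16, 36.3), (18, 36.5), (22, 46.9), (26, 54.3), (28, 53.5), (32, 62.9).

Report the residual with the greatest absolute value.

x=4: ŷ = -2.3 + 2.1·4 = 6.1; r = 4.1 − 6.1 = -2
x=6: ŷ = -2.3 + 2.1·6 = 10.3; r = 9.3 − 10.3 = -1
x=10: ŷ = -2.3 + 2.1·10 = 18.7; r = 21.7 − 18.7 = 3
x=14: ŷ = -2.3 + 2.1·14 = 27.1; r = 21.1 − 27.1 = -6
x=16: ŷ = -2.3 + 2.1·16 = 31.3; r = 36.3 − 31.3 = 5
x=18: ŷ = -2.3 + 2.1·18 = 35.5; r = 36.5 − 35.5 = 1
x=22: ŷ = -2.3 + 2.1·22 = 43.9; r = 46.9 − 43.9 = 3
x=26: ŷ = -2.3 + 2.1·26 = 52.3; r = 54.3 − 52.3 = 2
x=28: ŷ = -2.3 + 2.1·28 = 56.5; r = 53.5 − 56.5 = -3
x=32: ŷ = -2.3 + 2.1·32 = 64.9; r = 62.9 − 64.9 = -2
Largest |r| is 6 at x = 14, residual -6.

r = -6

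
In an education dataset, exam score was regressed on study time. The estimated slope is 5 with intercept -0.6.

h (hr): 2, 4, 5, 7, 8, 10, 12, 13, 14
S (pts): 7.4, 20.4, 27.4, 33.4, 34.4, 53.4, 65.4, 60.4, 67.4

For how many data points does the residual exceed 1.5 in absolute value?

h=2: ŷ = -0.6 + 5·2 = 9.4; e = 7.4 − 9.4 = -2
h=4: ŷ = -0.6 + 5·4 = 19.4; e = 20.4 − 19.4 = 1
h=5: ŷ = -0.6 + 5·5 = 24.4; e = 27.4 − 24.4 = 3
h=7: ŷ = -0.6 + 5·7 = 34.4; e = 33.4 − 34.4 = -1
h=8: ŷ = -0.6 + 5·8 = 39.4; e = 34.4 − 39.4 = -5
h=10: ŷ = -0.6 + 5·10 = 49.4; e = 53.4 − 49.4 = 4
h=12: ŷ = -0.6 + 5·12 = 59.4; e = 65.4 − 59.4 = 6
h=13: ŷ = -0.6 + 5·13 = 64.4; e = 60.4 − 64.4 = -4
h=14: ŷ = -0.6 + 5·14 = 69.4; e = 67.4 − 69.4 = -2
|e| > 1.5: h=2 (|e|=2), h=5 (|e|=3), h=8 (|e|=5), h=10 (|e|=4), h=12 (|e|=6), h=13 (|e|=4), h=14 (|e|=2) → 7

7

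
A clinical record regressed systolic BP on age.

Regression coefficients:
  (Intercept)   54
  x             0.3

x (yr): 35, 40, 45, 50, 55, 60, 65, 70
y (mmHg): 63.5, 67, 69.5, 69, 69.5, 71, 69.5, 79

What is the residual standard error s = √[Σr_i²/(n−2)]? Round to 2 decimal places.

x=35: ŷ = 54 + 0.3·35 = 64.5; r = 63.5 − 64.5 = -1
x=40: ŷ = 54 + 0.3·40 = 66; r = 67 − 66 = 1
x=45: ŷ = 54 + 0.3·45 = 67.5; r = 69.5 − 67.5 = 2
x=50: ŷ = 54 + 0.3·50 = 69; r = 69 − 69 = 0
x=55: ŷ = 54 + 0.3·55 = 70.5; r = 69.5 − 70.5 = -1
x=60: ŷ = 54 + 0.3·60 = 72; r = 71 − 72 = -1
x=65: ŷ = 54 + 0.3·65 = 73.5; r = 69.5 − 73.5 = -4
x=70: ŷ = 54 + 0.3·70 = 75; r = 79 − 75 = 4
SSE = 1 + 1 + 4 + 0 + 1 + 1 + 16 + 16 = 40
s = √(40/6) = √6.66667 ≈ 2.58

s = 2.58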